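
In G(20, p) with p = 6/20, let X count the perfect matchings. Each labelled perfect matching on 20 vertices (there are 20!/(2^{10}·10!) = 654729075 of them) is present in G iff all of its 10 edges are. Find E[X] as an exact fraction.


K_20 has 20!/(2^{10}·10!) = 654729075 labelled perfect matchings.
For each such perfect matching H, let X_H = 1 if all 10 edges of H are present in G. Then P[X_H = 1] = p^{10} = (3/10)^{10} = 59049/10000000000.
By linearity: E[X] = Σ_H E[X_H] = 654729075 · p^{10} = 654729075 · 59049/10000000000 = 1546443885987/400000000.
Numerically: E[X] ≈ 3.87e+03.

E[X] = 654729075 · (3/10)^{10} = 1546443885987/400000000 ≈ 3.87e+03.


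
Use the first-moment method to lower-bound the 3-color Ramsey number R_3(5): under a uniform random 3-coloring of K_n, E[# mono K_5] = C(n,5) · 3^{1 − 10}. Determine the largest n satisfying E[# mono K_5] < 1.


We need C(n, 5) · 3^{1 − 10} < 1, i.e. C(n, 5) < 3^{10 − 1} = 19683.
Check values of n near the boundary:
  n = 16: C(16, 5) = 4368; 4368 < 19683? YES
  n = 17: C(17, 5) = 6188; 6188 < 19683? YES
  n = 18: C(18, 5) = 8568; 8568 < 19683? YES
  n = 19: C(19, 5) = 11628; 11628 < 19683? YES
  n = 20: C(20, 5) = 15504; 15504 < 19683? YES
  n = 21: C(21, 5) = 20349; 20349 < 19683? NO
  n = 22: C(22, 5) = 26334; 26334 < 19683? NO
The largest n with C(n, 5) < 19683 is n = 20 (where E[X] = 5168/6561 ≈ 0.787685). Hence R_3(5) > 20, i.e. R_3(5) ≥ 21.

Largest n = 20; hence R_3(5) > 20.


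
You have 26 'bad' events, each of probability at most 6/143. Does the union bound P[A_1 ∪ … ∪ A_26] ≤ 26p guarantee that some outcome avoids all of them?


Union bound: P[∪_{i=1}^{26} A_i] ≤ Σ_i P[A_i] ≤ 26·p = 26·(6/143) = 12/11.
Numerically: 12/11 ≈ 1.0909.
Is 12/11 < 1? NO.
Since the bound 12/11 is ≥ 1, the union bound is uninformative here; it does NOT by itself certify existence.

26·p = 12/11 ≈ 1.0909; existence NOT certified by the union bound.


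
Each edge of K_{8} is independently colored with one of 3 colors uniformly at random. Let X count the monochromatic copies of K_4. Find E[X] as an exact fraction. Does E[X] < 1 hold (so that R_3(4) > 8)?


E[X] = C(8, 4) · 3^{1 − 6} = 70 · 3^{−5} = 70/243.
As a reduced fraction: E[X] = 70/243 ≈ 0.28807.
Is E[X] < 1? YES.
Since E[X] < 1, there exists a 3-coloring of K_{8} with no monochromatic K_4; hence R_3(4) > 8.

E[X] = 70/243 ≈ 0.28807; E[X] < 1, so R_3(4) > 8.


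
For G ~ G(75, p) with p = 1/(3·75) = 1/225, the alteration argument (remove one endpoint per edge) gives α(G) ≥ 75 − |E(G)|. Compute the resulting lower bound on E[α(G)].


E[|E(G)|] = C(75, 2)·p = 2775 · (1/225) = 37/3.
E[α(G)] ≥ n − E[|E(G)|] = 75 − 37/3 = 188/3.
Numerically: ≈ 62.666667.
(This is only a lower bound; the true E[α(G)] may be larger.)

E[α(G)] ≥ 188/3 ≈ 62.666667.


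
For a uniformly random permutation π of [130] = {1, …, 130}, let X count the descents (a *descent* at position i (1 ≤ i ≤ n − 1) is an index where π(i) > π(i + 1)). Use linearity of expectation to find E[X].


Write X = Σ X_I over i = 1, …, 129, with X_I the indicator of one descent.
There are 129 indicators.
For each fixed i, the pair (π(i), π(i+1)) is a uniformly random ordered pair of distinct values from {1, …, 130}; by symmetry P[π(i) > π(i+1)] = 1/2.
By linearity: E[X] = 129 · (1/2) = (130 − 1) · (1/2) = 129/2 ≈ 64.500.

E[X] = 129/2 = 64.500.


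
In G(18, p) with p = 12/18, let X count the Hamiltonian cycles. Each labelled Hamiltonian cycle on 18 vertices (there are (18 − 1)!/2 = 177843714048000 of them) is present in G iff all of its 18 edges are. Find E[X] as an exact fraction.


K_18 has (18 − 1)!/2 = 177843714048000 labelled Hamiltonian cycles.
For each such Hamiltonian cycle H, let X_H = 1 if all 18 edges of H are present in G. Then P[X_H = 1] = p^{18} = (2/3)^{18} = 262144/387420489.
By linearity of expectation: E[X] = Σ_H E[X_H] = 177843714048000 · p^{18} = 177843714048000 · 262144/387420489 = 63951526166528000/531441.
Numerically: E[X] ≈ 1.2e+11.

E[X] = 177843714048000 · (2/3)^{18} = 63951526166528000/531441 ≈ 1.2e+11.


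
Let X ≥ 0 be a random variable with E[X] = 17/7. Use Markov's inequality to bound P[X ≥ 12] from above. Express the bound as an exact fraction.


μ = E[X] = 17/7, a = 12.
Markov: P[X ≥ 12] ≤ μ/a = (17/7)/12 = 17/84.
Numerically: ≈ 0.202.
(Since a = 12 > μ = 2.429, the bound 17/84 is < 1 and informative.)

P[X ≥ 12] ≤ 17/84 ≈ 0.202.


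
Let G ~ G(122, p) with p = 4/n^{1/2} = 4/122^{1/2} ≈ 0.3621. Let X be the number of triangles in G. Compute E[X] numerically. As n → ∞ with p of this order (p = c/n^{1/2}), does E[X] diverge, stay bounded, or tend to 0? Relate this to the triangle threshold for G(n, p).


Number of potential triangles: C(122, 3) = 295240.
Each occurs with probability p³ ≈ (0.3621)³ ≈ 4.749416e-02.
By linearity: E[X] = C(122, 3)·p³ ≈ 295240 · 4.749416e-02 ≈ 14022.1763.
Since α = 1/2 < 1, p = c/n^{1/2} ≫ 1/n is above the triangle threshold p ~ 1/n. Asymptotically E[X] ~ (c³/6)·n^{3(1−α)} = (4³/6)·n^{1.5} → ∞; triangles are abundant w.h.p.

E[X] ≈ 14022.1763; in regime p = Θ(1/n^{1/2}) E[X] diverges (above the triangle threshold p ~ 1/n).


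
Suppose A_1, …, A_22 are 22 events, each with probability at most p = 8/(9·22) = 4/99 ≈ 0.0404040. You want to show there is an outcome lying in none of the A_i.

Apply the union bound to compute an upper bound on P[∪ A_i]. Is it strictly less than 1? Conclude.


Union bound: P[∪_{i=1}^{22} A_i] ≤ Σ_i P[A_i] ≤ 22·p = 22·(4/99) = 8/9.
Numerically: 8/9 ≈ 0.8888889.
Is 8/9 < 1? YES.
Since P[∪ A_i] ≤ 8/9 < 1, the complement has P[∩ A_i^c] ≥ 1 − 8/9 = 1/9 > 0, so some outcome avoids every A_i.

22·p = 8/9 ≈ 0.8888889; existence CERTIFIED by the union bound.


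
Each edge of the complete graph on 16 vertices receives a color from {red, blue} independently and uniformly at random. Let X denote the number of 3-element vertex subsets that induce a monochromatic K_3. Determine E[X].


Let X = Σ_S X_S over the C(16, 3) = 560 subsets S of size 3, where X_S = 1 if the K_3 on S is monochromatic.
For a fixed S, the K_3 on S has C(3, 2) = 3 edges. P[all 3 edges red] = (1/2)^3, and likewise for blue, so P[monochromatic] = 2·(1/2)^3 = 2^{1 − 3} = 1/4.
Summing: E[X] = C(16, 3) · 2^{1 − 3} = 560 · 1/4 = 140.
Numerically: E[X] ≈ 140.00000.

E[X] = C(16,3)·2^(1−C(3,2)) = 140 ≈ 140.00000.


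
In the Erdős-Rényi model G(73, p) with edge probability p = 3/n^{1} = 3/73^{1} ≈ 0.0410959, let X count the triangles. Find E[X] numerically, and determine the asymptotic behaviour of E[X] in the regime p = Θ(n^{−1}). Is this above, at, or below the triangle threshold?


Number of potential triangles: C(73, 3) = 62196.
Each occurs with probability p³ ≈ (0.0410959)³ ≈ 6.94057072e-05.
By linearity: E[X] = C(73, 3)·p³ ≈ 62196 · 6.94057072e-05 ≈ 4.316757.
Here α = 1, so p = 3/n is exactly at the triangle threshold p ~ 1/n. Asymptotically E[X] → c³/6 = 3³/6 = 9/2 ≈ 4.500000, a bounded constant. In this regime the triangle count is asymptotically Poisson(c³/6).

E[X] ≈ 4.316757; in regime p = Θ(1/n^{1}) E[X] stays bounded (at the triangle threshold p ~ 1/n).


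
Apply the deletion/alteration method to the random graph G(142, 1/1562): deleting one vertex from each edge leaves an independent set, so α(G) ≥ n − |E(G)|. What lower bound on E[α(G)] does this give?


E[|E(G)|] = C(142, 2)·p = 10011 · (1/1562) = 141/22.
E[α(G)] ≥ n − E[|E(G)|] = 142 − 141/22 = 2983/22.
Numerically: ≈ 135.5909.
(This is only a lower bound; the true E[α(G)] may be larger.)

E[α(G)] ≥ 2983/22 ≈ 135.5909.


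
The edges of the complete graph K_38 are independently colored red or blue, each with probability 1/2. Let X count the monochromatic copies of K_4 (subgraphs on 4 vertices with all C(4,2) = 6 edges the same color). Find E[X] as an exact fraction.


Let X = Σ_S X_S over the C(38, 4) = 73815 subsets S of size 4, where X_S = 1 if the K_4 on S is monochromatic.
For a fixed S, the K_4 on S has C(4, 2) = 6 edges. P[all 6 edges red] = (1/2)^6, and likewise for blue, so P[monochromatic] = 2·(1/2)^6 = 2^{1 − 6} = 1/32.
By linearity of expectation: E[X] = C(38, 4) · 2^{1 − 6} = 73815 · 1/32 = 73815/32.
Numerically: E[X] ≈ 2306.71875.

E[X] = C(38,4)·2^(1−C(4,2)) = 73815/32 ≈ 2306.71875.


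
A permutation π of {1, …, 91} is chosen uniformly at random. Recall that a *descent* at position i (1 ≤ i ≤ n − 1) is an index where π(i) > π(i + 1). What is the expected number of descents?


Write X = Σ X_I over i = 1, …, 90, with X_I the indicator of one descent.
There are 90 indicators.
For each fixed i, the pair (π(i), π(i+1)) is a uniformly random ordered pair of distinct values from {1, …, 91}; by symmetry P[π(i) > π(i+1)] = 1/2.
By linearity: E[X] = 90 · (1/2) = (91 − 1) · (1/2) = 45 ≈ 45.00000.

E[X] = 45 = 45.00000.


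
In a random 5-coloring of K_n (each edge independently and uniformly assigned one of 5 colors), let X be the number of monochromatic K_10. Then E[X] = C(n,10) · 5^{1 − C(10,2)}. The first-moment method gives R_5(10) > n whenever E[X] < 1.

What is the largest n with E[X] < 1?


We need C(n, 10) · 5^{1 − 45} < 1, i.e. C(n, 10) < 5^{45 − 1} = 5684341886080801486968994140625.
Check values of n near the boundary:
  n = 5388: C(5388, 10) = 5634865093375880654852250419586; 5634865093375880654852250419586 < 5684341886080801486968994140625? YES
  n = 5389: C(5389, 10) = 5645340767466558997768874792926; 5645340767466558997768874792926 < 5684341886080801486968994140625? YES
  n = 5390: C(5390, 10) = 5655833965919099070255434039753; 5655833965919099070255434039753 < 5684341886080801486968994140625? YES
  n = 5391: C(5391, 10) = 5666344714787188828795213697883; 5666344714787188828795213697883 < 5684341886080801486968994140625? YES
  n = 5392: C(5392, 10) = 5676873040158402483252283957448; 5676873040158402483252283957448 < 5684341886080801486968994140625? YES
  n = 5393: C(5393, 10) = 5687418968154238267170642278008; 5687418968154238267170642278008 < 5684341886080801486968994140625? NO
The largest n with C(n, 10) < 5684341886080801486968994140625 is n = 5392 (where E[X] = 5676873040158402483252283957448/5684341886080801486968994140625 ≈ 0.9986861). Hence R_5(10) > 5392, i.e. R_5(10) ≥ 5393.

Largest n = 5392; hence R_5(10) > 5392.


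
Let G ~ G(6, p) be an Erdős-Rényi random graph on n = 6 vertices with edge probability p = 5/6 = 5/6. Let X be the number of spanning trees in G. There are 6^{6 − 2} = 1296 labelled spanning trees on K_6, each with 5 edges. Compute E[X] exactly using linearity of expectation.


K_6 has 6^{6 − 2} = 1296 labelled spanning trees.
For each such spanning tree H, let X_H = 1 if all 5 edges of H are present in G. Then P[X_H = 1] = p^{5} = (5/6)^{5} = 3125/7776.
By linearity: E[X] = Σ_H E[X_H] = 1296 · p^{5} = 1296 · 3125/7776 = 3125/6.
Numerically: E[X] ≈ 521.

E[X] = 1296 · (5/6)^{5} = 3125/6 ≈ 521.


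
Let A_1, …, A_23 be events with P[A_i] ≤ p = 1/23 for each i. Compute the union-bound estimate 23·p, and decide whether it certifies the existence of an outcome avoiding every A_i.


Union bound: P[∪_{i=1}^{23} A_i] ≤ Σ_i P[A_i] ≤ 23·p = 23·(1/23) = 1.
Numerically: 1 ≈ 1.0000.
Is 1 < 1? NO.
Since the bound 1 is ≥ 1, the union bound is uninformative here; it does NOT by itself certify existence.

23·p = 1 ≈ 1.0000; existence NOT certified by the union bound.


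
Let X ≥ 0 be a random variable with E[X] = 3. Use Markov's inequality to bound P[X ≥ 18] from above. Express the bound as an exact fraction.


μ = E[X] = 3, a = 18.
Markov: P[X ≥ 18] ≤ μ/a = (3)/18 = 1/6.
Numerically: ≈ 0.16667.
(Since a = 18 > μ = 3.00000, the bound 1/6 is < 1 and informative.)

P[X ≥ 18] ≤ 1/6 ≈ 0.16667.


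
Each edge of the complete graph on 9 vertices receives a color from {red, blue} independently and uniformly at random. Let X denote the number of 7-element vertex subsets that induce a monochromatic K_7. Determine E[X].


Let X = Σ_S X_S over the C(9, 7) = 36 subsets S of size 7, where X_S = 1 if the K_7 on S is monochromatic.
For a fixed S, the K_7 on S has C(7, 2) = 21 edges. P[all 21 edges red] = (1/2)^21, and likewise for blue, so P[monochromatic] = 2·(1/2)^21 = 2^{1 − 21} = 1/1048576.
By linearity: E[X] = C(9, 7) · 2^{1 − 21} = 36 · 1/1048576 = 9/262144.
Numerically: E[X] ≈ 0.000.

E[X] = C(9,7)·2^(1−C(7,2)) = 9/262144 ≈ 0.000.


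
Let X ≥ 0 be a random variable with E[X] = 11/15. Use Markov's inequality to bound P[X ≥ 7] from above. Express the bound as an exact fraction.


μ = E[X] = 11/15, a = 7.
Markov: P[X ≥ 7] ≤ μ/a = (11/15)/7 = 11/105.
Numerically: ≈ 0.1048.
(Since a = 7 > μ = 0.7333, the bound 11/105 is < 1 and informative.)

P[X ≥ 7] ≤ 11/105 ≈ 0.1048.


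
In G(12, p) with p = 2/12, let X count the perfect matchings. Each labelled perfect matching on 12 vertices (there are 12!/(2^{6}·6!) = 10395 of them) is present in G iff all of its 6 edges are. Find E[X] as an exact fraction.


K_12 has 12!/(2^{6}·6!) = 10395 labelled perfect matchings.
For each such perfect matching H, let X_H = 1 if all 6 edges of H are present in G. Then P[X_H = 1] = p^{6} = (1/6)^{6} = 1/46656.
By linearity of expectation: E[X] = Σ_H E[X_H] = 10395 · p^{6} = 10395 · 1/46656 = 385/1728.
Numerically: E[X] ≈ 0.2228.

E[X] = 10395 · (1/6)^{6} = 385/1728 ≈ 0.2228.


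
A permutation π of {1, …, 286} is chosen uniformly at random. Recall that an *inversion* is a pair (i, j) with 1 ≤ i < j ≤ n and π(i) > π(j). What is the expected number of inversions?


Write X = Σ X_I over the C(286, 2) = 40755 pairs i < j, with X_I the indicator of one inversion.
There are 40755 indicators.
For each fixed pair i < j, the values π(i) and π(j) are two distinct elements of {1, …, 286} in uniformly random order; by symmetry P[π(i) > π(j)] = 1/2.
By linearity: E[X] = 40755 · (1/2) = C(286, 2) · (1/2) = 40755/2 = 40755/2 ≈ 20377.500000.

E[X] = 40755/2 = 20377.500000.


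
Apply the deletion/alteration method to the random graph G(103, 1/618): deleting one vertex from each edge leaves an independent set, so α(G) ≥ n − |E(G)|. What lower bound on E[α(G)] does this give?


E[|E(G)|] = C(103, 2)·p = 5253 · (1/618) = 17/2.
E[α(G)] ≥ n − E[|E(G)|] = 103 − 17/2 = 189/2.
Numerically: ≈ 94.5000.
(This is only a lower bound; the true E[α(G)] may be larger.)

E[α(G)] ≥ 189/2 ≈ 94.5000.


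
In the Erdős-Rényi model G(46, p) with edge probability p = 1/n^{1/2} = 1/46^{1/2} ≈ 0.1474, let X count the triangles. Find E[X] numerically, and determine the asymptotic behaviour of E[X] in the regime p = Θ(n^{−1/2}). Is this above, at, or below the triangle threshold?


Number of potential triangles: C(46, 3) = 15180.
Each occurs with probability p³ ≈ (0.1474)³ ≈ 3.205260e-03.
By linearity: E[X] = C(46, 3)·p³ ≈ 15180 · 3.205260e-03 ≈ 48.6558.
Since α = 1/2 < 1, p = c/n^{1/2} ≫ 1/n is above the triangle threshold p ~ 1/n. Asymptotically E[X] ~ (c³/6)·n^{3(1−α)} = (1³/6)·n^{1.5} → ∞; triangles are abundant w.h.p.

E[X] ≈ 48.6558; in regime p = Θ(1/n^{1/2}) E[X] diverges (above the triangle threshold p ~ 1/n).


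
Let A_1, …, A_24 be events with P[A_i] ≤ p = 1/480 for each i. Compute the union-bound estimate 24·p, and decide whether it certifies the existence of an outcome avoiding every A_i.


Union bound: P[∪_{i=1}^{24} A_i] ≤ Σ_i P[A_i] ≤ 24·p = 24·(1/480) = 1/20.
Numerically: 1/20 ≈ 0.0500000.
Is 1/20 < 1? YES.
Since P[∪ A_i] ≤ 1/20 < 1, the complement has P[∩ A_i^c] ≥ 1 − 1/20 = 19/20 > 0, so some outcome avoids every A_i.

24·p = 1/20 ≈ 0.0500000; existence CERTIFIED by the union bound.


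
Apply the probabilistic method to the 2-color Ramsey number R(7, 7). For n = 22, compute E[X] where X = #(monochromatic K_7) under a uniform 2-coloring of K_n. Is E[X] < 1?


E[X] = C(22, 7) · 2^{1 − 21} = 170544 · 2^{−20} = 170544/1048576.
As a reduced fraction: E[X] = 10659/65536 ≈ 0.162643.
Is E[X] < 1? YES.
Since E[X] < 1, there exists a 2-coloring of K_{22} with no monochromatic K_7; hence R(7, 7) > 22.

E[X] = 10659/65536 ≈ 0.162643; E[X] < 1, so R(7, 7) > 22.


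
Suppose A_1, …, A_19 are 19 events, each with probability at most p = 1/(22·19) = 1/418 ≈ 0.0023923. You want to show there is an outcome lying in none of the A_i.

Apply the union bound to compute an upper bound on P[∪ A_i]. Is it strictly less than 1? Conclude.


Union bound: P[∪_{i=1}^{19} A_i] ≤ Σ_i P[A_i] ≤ 19·p = 19·(1/418) = 1/22.
Numerically: 1/22 ≈ 0.0454545.
Is 1/22 < 1? YES.
Since P[∪ A_i] ≤ 1/22 < 1, the complement has P[∩ A_i^c] ≥ 1 − 1/22 = 21/22 > 0, so some outcome avoids every A_i.

19·p = 1/22 ≈ 0.0454545; existence CERTIFIED by the union bound.


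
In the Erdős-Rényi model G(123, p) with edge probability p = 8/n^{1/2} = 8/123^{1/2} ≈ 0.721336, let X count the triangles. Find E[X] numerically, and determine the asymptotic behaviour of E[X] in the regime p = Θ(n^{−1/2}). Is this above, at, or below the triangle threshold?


Number of potential triangles: C(123, 3) = 302621.
Each occurs with probability p³ ≈ (0.721336)³ ≈ 3.75329149e-01.
By linearity: E[X] = C(123, 3)·p³ ≈ 302621 · 3.75329149e-01 ≈ 113582.482321.
Since α = 1/2 < 1, p = c/n^{1/2} ≫ 1/n is above the triangle threshold p ~ 1/n. Asymptotically E[X] ~ (c³/6)·n^{3(1−α)} = (8³/6)·n^{1.5} → ∞; triangles are abundant w.h.p.

E[X] ≈ 113582.482321; in regime p = Θ(1/n^{1/2}) E[X] diverges (above the triangle threshold p ~ 1/n).


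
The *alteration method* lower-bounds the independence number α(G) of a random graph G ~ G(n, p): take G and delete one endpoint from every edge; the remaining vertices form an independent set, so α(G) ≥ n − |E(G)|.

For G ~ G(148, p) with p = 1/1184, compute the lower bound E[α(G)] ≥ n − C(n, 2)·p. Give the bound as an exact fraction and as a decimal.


E[|E(G)|] = C(148, 2)·p = 10878 · (1/1184) = 147/16.
E[α(G)] ≥ n − E[|E(G)|] = 148 − 147/16 = 2221/16.
Numerically: ≈ 138.812500.
(This is only a lower bound; the true E[α(G)] may be larger.)

E[α(G)] ≥ 2221/16 ≈ 138.812500.


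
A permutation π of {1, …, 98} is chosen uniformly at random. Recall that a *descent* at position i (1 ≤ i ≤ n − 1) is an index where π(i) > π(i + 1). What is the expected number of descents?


Write X = Σ X_I over i = 1, …, 97, with X_I the indicator of one descent.
There are 97 indicators.
For each fixed i, the pair (π(i), π(i+1)) is a uniformly random ordered pair of distinct values from {1, …, 98}; by symmetry P[π(i) > π(i+1)] = 1/2.
By linearity: E[X] = 97 · (1/2) = (98 − 1) · (1/2) = 97/2 ≈ 48.500.

E[X] = 97/2 = 48.500.


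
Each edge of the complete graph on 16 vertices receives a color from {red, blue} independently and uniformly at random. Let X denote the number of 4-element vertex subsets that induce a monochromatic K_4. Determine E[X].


Let X = Σ_S X_S over the C(16, 4) = 1820 subsets S of size 4, where X_S = 1 if the K_4 on S is monochromatic.
For a fixed S, the K_4 on S has C(4, 2) = 6 edges. P[all 6 edges red] = (1/2)^6, and likewise for blue, so P[monochromatic] = 2·(1/2)^6 = 2^{1 − 6} = 1/32.
By linearity: E[X] = C(16, 4) · 2^{1 − 6} = 1820 · 1/32 = 455/8.
Numerically: E[X] ≈ 56.87500.

E[X] = C(16,4)·2^(1−C(4,2)) = 455/8 ≈ 56.87500.


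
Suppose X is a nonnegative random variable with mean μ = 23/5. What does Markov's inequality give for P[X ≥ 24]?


μ = E[X] = 23/5, a = 24.
Markov: P[X ≥ 24] ≤ μ/a = (23/5)/24 = 23/120.
Numerically: ≈ 0.192.
(Since a = 24 > μ = 4.600, the bound 23/120 is < 1 and informative.)

P[X ≥ 24] ≤ 23/120 ≈ 0.192.


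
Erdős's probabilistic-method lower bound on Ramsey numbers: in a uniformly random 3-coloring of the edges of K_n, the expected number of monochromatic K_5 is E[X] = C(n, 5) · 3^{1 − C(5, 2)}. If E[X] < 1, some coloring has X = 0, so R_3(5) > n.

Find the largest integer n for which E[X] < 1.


We need C(n, 5) · 3^{1 − 10} < 1, i.e. C(n, 5) < 3^{10 − 1} = 19683.
Check values of n near the boundary:
  n = 18: C(18, 5) = 8568; 8568 < 19683? YES
  n = 19: C(19, 5) = 11628; 11628 < 19683? YES
  n = 20: C(20, 5) = 15504; 15504 < 19683? YES
  n = 21: C(21, 5) = 20349; 20349 < 19683? NO
The largest n with C(n, 5) < 19683 is n = 20 (where E[X] = 5168/6561 ≈ 0.787685). Hence R_3(5) > 20, i.e. R_3(5) ≥ 21.

Largest n = 20; hence R_3(5) > 20.


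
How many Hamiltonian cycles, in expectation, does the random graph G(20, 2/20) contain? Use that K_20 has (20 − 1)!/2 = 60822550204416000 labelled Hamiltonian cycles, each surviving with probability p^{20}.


K_20 has (20 − 1)!/2 = 60822550204416000 labelled Hamiltonian cycles.
For each such Hamiltonian cycle H, let X_H = 1 if all 20 edges of H are present in G. Then P[X_H = 1] = p^{20} = (1/10)^{20} = 1/100000000000000000000.
By linearity: E[X] = Σ_H E[X_H] = 60822550204416000 · p^{20} = 60822550204416000 · 1/100000000000000000000 = 14849255421/24414062500000.
Numerically: E[X] ≈ 0.00060823.

E[X] = 60822550204416000 · (1/10)^{20} = 14849255421/24414062500000 ≈ 0.00060823.


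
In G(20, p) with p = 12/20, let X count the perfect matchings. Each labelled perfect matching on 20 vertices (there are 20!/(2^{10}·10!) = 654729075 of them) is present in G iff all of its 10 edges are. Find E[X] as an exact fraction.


K_20 has 20!/(2^{10}·10!) = 654729075 labelled perfect matchings.
For each such perfect matching H, let X_H = 1 if all 10 edges of H are present in G. Then P[X_H = 1] = p^{10} = (3/5)^{10} = 59049/9765625.
Summing the indicators: E[X] = Σ_H E[X_H] = 654729075 · p^{10} = 654729075 · 59049/9765625 = 1546443885987/390625.
Numerically: E[X] ≈ 3.959e+06.

E[X] = 654729075 · (3/5)^{10} = 1546443885987/390625 ≈ 3.959e+06.


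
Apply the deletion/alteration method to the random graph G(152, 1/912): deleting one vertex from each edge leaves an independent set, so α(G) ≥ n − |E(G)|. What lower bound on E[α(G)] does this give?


E[|E(G)|] = C(152, 2)·p = 11476 · (1/912) = 151/12.
E[α(G)] ≥ n − E[|E(G)|] = 152 − 151/12 = 1673/12.
Numerically: ≈ 139.416667.
(This is only a lower bound; the true E[α(G)] may be larger.)

E[α(G)] ≥ 1673/12 ≈ 139.416667.


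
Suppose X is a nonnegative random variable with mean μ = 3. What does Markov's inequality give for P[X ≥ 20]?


μ = E[X] = 3, a = 20.
Markov: P[X ≥ 20] ≤ μ/a = (3)/20 = 3/20.
Numerically: ≈ 0.150000.
(Since a = 20 > μ = 3.000000, the bound 3/20 is < 1 and informative.)

P[X ≥ 20] ≤ 3/20 ≈ 0.150000.


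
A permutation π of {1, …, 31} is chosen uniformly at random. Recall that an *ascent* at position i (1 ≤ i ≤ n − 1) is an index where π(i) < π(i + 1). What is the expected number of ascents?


Write X = Σ X_I over i = 1, …, 30, with X_I the indicator of one ascent.
There are 30 indicators.
For each fixed i, the pair (π(i), π(i+1)) is a uniformly random ordered pair of distinct values from {1, …, 31}; by symmetry P[π(i) < π(i+1)] = 1/2.
By linearity: E[X] = 30 · (1/2) = (31 − 1) · (1/2) = 15 ≈ 15.00000.

E[X] = 15 = 15.00000.


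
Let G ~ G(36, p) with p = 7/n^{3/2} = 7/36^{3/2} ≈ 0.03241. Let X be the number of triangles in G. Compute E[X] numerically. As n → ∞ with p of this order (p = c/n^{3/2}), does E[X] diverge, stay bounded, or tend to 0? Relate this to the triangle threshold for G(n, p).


Number of potential triangles: C(36, 3) = 7140.
Each occurs with probability p³ ≈ (0.03241)³ ≈ 3.403556e-05.
By linearity: E[X] = C(36, 3)·p³ ≈ 7140 · 3.403556e-05 ≈ 0.2430.
Since α = 3/2 > 1, p = c/n^{3/2} = o(1/n) is below the triangle threshold p ~ 1/n. Asymptotically E[X] ~ (c³/6)·n^{3(1−α)} = (7³/6)·n^{-1.5} → 0, so by Markov's inequality G has no triangles w.h.p.

E[X] ≈ 0.2430; in regime p = Θ(1/n^{3/2}) E[X] tends to 0 (below the triangle threshold p ~ 1/n).


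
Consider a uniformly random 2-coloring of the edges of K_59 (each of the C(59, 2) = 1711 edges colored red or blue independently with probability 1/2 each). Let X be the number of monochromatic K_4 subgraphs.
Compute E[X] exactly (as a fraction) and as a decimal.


Let X = Σ_S X_S over the C(59, 4) = 455126 subsets S of size 4, where X_S = 1 if the K_4 on S is monochromatic.
For a fixed S, the K_4 on S has C(4, 2) = 6 edges. P[all 6 edges red] = (1/2)^6, and likewise for blue, so P[monochromatic] = 2·(1/2)^6 = 2^{1 − 6} = 1/32.
Summing: E[X] = C(59, 4) · 2^{1 − 6} = 455126 · 1/32 = 227563/16.
Numerically: E[X] ≈ 14222.6875.

E[X] = C(59,4)·2^(1−C(4,2)) = 227563/16 ≈ 14222.6875.


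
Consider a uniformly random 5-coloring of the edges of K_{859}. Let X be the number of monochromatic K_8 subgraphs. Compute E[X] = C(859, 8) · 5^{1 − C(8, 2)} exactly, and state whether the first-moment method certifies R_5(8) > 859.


E[X] = C(859, 8) · 5^{1 − 28} = 7115855595170747139 · 5^{−27} = 7115855595170747139/7450580596923828125.
As a reduced fraction: E[X] = 7115855595170747139/7450580596923828125 ≈ 0.9550740.
Is E[X] < 1? YES.
Since E[X] < 1, there exists a 5-coloring of K_{859} with no monochromatic K_8; hence R_5(8) > 859.

E[X] = 7115855595170747139/7450580596923828125 ≈ 0.9550740; E[X] < 1, so R_5(8) > 859.


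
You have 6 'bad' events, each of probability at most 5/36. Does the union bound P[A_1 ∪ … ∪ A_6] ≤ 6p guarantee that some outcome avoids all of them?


Union bound: P[∪_{i=1}^{6} A_i] ≤ Σ_i P[A_i] ≤ 6·p = 6·(5/36) = 5/6.
Numerically: 5/6 ≈ 0.83333.
Is 5/6 < 1? YES.
Since P[∪ A_i] ≤ 5/6 < 1, the complement has P[∩ A_i^c] ≥ 1 − 5/6 = 1/6 > 0, so some outcome avoids every A_i.

6·p = 5/6 ≈ 0.83333; existence CERTIFIED by the union bound.


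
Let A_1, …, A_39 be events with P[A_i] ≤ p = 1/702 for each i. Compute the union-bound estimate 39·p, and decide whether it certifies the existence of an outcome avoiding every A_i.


Union bound: P[∪_{i=1}^{39} A_i] ≤ Σ_i P[A_i] ≤ 39·p = 39·(1/702) = 1/18.
Numerically: 1/18 ≈ 0.0555556.
Is 1/18 < 1? YES.
Since P[∪ A_i] ≤ 1/18 < 1, the complement has P[∩ A_i^c] ≥ 1 − 1/18 = 17/18 > 0, so some outcome avoids every A_i.

39·p = 1/18 ≈ 0.0555556; existence CERTIFIED by the union bound.


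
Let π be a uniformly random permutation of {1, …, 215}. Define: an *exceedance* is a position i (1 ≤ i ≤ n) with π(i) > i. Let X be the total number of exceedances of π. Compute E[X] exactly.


Write X = Σ_{i=1}^{215} X_i, where X_i = 1_{π(i) > i}.
For each fixed i, π(i) is uniform over {1, …, 215} (marginal of a uniform permutation), so P[π(i) > i] = (n − i)/n. Summing: Σ_{i=1}^{215} (n − i)/n = (0 + 1 + … + 214)/215 = 215(215 − 1)/(2·215) = (215 − 1)/2.
Hence E[X] = Σ_{i=1}^{215} (215 − i)/215 = 107 ≈ 107.000000.

E[X] = 107 = 107.000000.


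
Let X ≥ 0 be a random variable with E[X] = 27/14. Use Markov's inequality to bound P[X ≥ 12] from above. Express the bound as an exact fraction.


μ = E[X] = 27/14, a = 12.
Markov: P[X ≥ 12] ≤ μ/a = (27/14)/12 = 9/56.
Numerically: ≈ 0.161.
(Since a = 12 > μ = 1.929, the bound 9/56 is < 1 and informative.)

P[X ≥ 12] ≤ 9/56 ≈ 0.161.


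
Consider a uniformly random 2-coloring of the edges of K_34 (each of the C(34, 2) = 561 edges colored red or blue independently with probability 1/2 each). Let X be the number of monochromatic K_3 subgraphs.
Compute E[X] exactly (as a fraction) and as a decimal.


Let X = Σ_S X_S over the C(34, 3) = 5984 subsets S of size 3, where X_S = 1 if the K_3 on S is monochromatic.
For a fixed S, the K_3 on S has C(3, 2) = 3 edges. P[all 3 edges red] = (1/2)^3, and likewise for blue, so P[monochromatic] = 2·(1/2)^3 = 2^{1 − 3} = 1/4.
By linearity of expectation: E[X] = C(34, 3) · 2^{1 − 3} = 5984 · 1/4 = 1496.
Numerically: E[X] ≈ 1496.00000.

E[X] = C(34,3)·2^(1−C(3,2)) = 1496 ≈ 1496.00000.


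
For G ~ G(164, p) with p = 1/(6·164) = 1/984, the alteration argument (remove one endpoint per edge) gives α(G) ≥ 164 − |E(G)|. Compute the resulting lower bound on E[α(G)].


E[|E(G)|] = C(164, 2)·p = 13366 · (1/984) = 163/12.
E[α(G)] ≥ n − E[|E(G)|] = 164 − 163/12 = 1805/12.
Numerically: ≈ 150.416667.
(This is only a lower bound; the true E[α(G)] may be larger.)

E[α(G)] ≥ 1805/12 ≈ 150.416667.


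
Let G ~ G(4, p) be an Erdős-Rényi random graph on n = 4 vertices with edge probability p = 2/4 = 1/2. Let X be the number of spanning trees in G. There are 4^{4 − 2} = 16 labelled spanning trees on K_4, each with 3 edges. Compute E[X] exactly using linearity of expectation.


K_4 has 4^{4 − 2} = 16 labelled spanning trees.
For each such spanning tree H, let X_H = 1 if all 3 edges of H are present in G. Then P[X_H = 1] = p^{3} = (1/2)^{3} = 1/8.
By linearity of expectation: E[X] = Σ_H E[X_H] = 16 · p^{3} = 16 · 1/8 = 2.
Numerically: E[X] ≈ 2.

E[X] = 16 · (1/2)^{3} = 2 ≈ 2.


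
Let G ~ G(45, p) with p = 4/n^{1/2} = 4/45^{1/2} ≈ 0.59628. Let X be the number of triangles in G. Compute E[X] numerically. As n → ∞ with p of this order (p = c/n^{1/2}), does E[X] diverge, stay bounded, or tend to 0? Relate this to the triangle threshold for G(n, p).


Number of potential triangles: C(45, 3) = 14190.
Each occurs with probability p³ ≈ (0.59628)³ ≈ 2.1201237e-01.
By linearity: E[X] = C(45, 3)·p³ ≈ 14190 · 2.1201237e-01 ≈ 3008.45555.
Since α = 1/2 < 1, p = c/n^{1/2} ≫ 1/n is above the triangle threshold p ~ 1/n. Asymptotically E[X] ~ (c³/6)·n^{3(1−α)} = (4³/6)·n^{1.5} → ∞; triangles are abundant w.h.p.

E[X] ≈ 3008.45555; in regime p = Θ(1/n^{1/2}) E[X] diverges (above the triangle threshold p ~ 1/n).


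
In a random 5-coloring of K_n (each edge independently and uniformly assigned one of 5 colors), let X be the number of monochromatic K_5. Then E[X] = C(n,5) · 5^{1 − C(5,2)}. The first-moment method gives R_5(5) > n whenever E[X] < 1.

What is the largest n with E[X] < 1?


We need C(n, 5) · 5^{1 − 10} < 1, i.e. C(n, 5) < 5^{10 − 1} = 1953125.
Check values of n near the boundary:
  n = 45: C(45, 5) = 1221759; 1221759 < 1953125? YES
  n = 46: C(46, 5) = 1370754; 1370754 < 1953125? YES
  n = 47: C(47, 5) = 1533939; 1533939 < 1953125? YES
  n = 48: C(48, 5) = 1712304; 1712304 < 1953125? YES
  n = 49: C(49, 5) = 1906884; 1906884 < 1953125? YES
  n = 50: C(50, 5) = 2118760; 2118760 < 1953125? NO
The largest n with C(n, 5) < 1953125 is n = 49 (where E[X] = 1906884/1953125 ≈ 0.9763). Hence R_5(5) > 49, i.e. R_5(5) ≥ 50.

Largest n = 49; hence R_5(5) > 49.


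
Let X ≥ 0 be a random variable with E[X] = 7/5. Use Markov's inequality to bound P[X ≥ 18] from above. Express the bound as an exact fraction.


μ = E[X] = 7/5, a = 18.
Markov: P[X ≥ 18] ≤ μ/a = (7/5)/18 = 7/90.
Numerically: ≈ 0.07778.
(Since a = 18 > μ = 1.40000, the bound 7/90 is < 1 and informative.)

P[X ≥ 18] ≤ 7/90 ≈ 0.07778.


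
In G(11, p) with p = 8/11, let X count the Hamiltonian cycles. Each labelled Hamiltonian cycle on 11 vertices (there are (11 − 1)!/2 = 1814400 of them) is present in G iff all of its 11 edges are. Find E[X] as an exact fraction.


K_11 has (11 − 1)!/2 = 1814400 labelled Hamiltonian cycles.
For each such Hamiltonian cycle H, let X_H = 1 if all 11 edges of H are present in G. Then P[X_H = 1] = p^{11} = (8/11)^{11} = 8589934592/285311670611.
By linearity of expectation: E[X] = Σ_H E[X_H] = 1814400 · p^{11} = 1814400 · 8589934592/285311670611 = 15585577323724800/285311670611.
Numerically: E[X] ≈ 5.463e+04.

E[X] = 1814400 · (8/11)^{11} = 15585577323724800/285311670611 ≈ 5.463e+04.


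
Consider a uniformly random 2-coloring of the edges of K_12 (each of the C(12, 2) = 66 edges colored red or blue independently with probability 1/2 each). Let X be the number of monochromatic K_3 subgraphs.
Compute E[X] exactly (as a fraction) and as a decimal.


Let X = Σ_S X_S over the C(12, 3) = 220 subsets S of size 3, where X_S = 1 if the K_3 on S is monochromatic.
For a fixed S, the K_3 on S has C(3, 2) = 3 edges. P[all 3 edges red] = (1/2)^3, and likewise for blue, so P[monochromatic] = 2·(1/2)^3 = 2^{1 − 3} = 1/4.
By linearity of expectation: E[X] = C(12, 3) · 2^{1 − 3} = 220 · 1/4 = 55.
Numerically: E[X] ≈ 55.00000.

E[X] = C(12,3)·2^(1−C(3,2)) = 55 ≈ 55.00000.


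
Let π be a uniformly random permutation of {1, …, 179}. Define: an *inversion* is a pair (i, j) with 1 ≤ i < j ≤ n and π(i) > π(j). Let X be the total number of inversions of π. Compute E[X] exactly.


Write X = Σ X_I over the C(179, 2) = 15931 pairs i < j, with X_I the indicator of one inversion.
There are 15931 indicators.
For each fixed pair i < j, the values π(i) and π(j) are two distinct elements of {1, …, 179} in uniformly random order; by symmetry P[π(i) > π(j)] = 1/2.
By linearity: E[X] = 15931 · (1/2) = C(179, 2) · (1/2) = 15931/2 = 15931/2 ≈ 7965.5000.

E[X] = 15931/2 = 7965.5000.


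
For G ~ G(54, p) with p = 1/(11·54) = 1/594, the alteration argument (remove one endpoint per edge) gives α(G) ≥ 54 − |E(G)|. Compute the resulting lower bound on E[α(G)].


E[|E(G)|] = C(54, 2)·p = 1431 · (1/594) = 53/22.
E[α(G)] ≥ n − E[|E(G)|] = 54 − 53/22 = 1135/22.
Numerically: ≈ 51.590909.
(This is only a lower bound; the true E[α(G)] may be larger.)

E[α(G)] ≥ 1135/22 ≈ 51.590909.


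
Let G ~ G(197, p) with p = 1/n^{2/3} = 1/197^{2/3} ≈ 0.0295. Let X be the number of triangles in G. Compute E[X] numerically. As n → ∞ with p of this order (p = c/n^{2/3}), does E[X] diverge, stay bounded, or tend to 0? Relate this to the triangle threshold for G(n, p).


Number of potential triangles: C(197, 3) = 1254890.
Each occurs with probability p³ ≈ (0.0295)³ ≈ 2.57672e-05.
By linearity: E[X] = C(197, 3)·p³ ≈ 1254890 · 2.57672e-05 ≈ 32.335.
Since α = 2/3 < 1, p = c/n^{2/3} ≫ 1/n is above the triangle threshold p ~ 1/n. Asymptotically E[X] ~ (c³/6)·n^{3(1−α)} = (1³/6)·n^{1} → ∞; triangles are abundant w.h.p.

E[X] ≈ 32.335; in regime p = Θ(1/n^{2/3}) E[X] diverges (above the triangle threshold p ~ 1/n).


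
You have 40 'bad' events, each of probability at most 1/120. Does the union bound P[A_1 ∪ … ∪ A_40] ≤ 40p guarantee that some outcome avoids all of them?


Union bound: P[∪_{i=1}^{40} A_i] ≤ Σ_i P[A_i] ≤ 40·p = 40·(1/120) = 1/3.
Numerically: 1/3 ≈ 0.3333.
Is 1/3 < 1? YES.
Since P[∪ A_i] ≤ 1/3 < 1, the complement has P[∩ A_i^c] ≥ 1 − 1/3 = 2/3 > 0, so some outcome avoids every A_i.

40·p = 1/3 ≈ 0.3333; existence CERTIFIED by the union bound.


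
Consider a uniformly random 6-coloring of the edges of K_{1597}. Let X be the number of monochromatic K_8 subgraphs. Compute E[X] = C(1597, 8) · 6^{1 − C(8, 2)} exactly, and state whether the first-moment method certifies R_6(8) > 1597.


E[X] = C(1597, 8) · 6^{1 − 28} = 1031080153060953275445 · 6^{−27} = 1031080153060953275445/1023490369077469249536.
As a reduced fraction: E[X] = 38188153817072343535/37907050706572935168 ≈ 1.00742.
Is E[X] < 1? NO.
Since E[X] ≥ 1, the first-moment bound is inconclusive at n = 1597; it does NOT by itself certify R_6(8) > 1597.

E[X] = 38188153817072343535/37907050706572935168 ≈ 1.00742; E[X] ≥ 1; first-moment method inconclusive here.


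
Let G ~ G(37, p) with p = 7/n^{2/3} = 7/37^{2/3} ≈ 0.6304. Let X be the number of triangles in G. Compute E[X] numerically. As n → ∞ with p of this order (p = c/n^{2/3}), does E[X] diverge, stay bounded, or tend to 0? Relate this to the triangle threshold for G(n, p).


Number of potential triangles: C(37, 3) = 7770.
Each occurs with probability p³ ≈ (0.6304)³ ≈ 2.505478e-01.
By linearity: E[X] = C(37, 3)·p³ ≈ 7770 · 2.505478e-01 ≈ 1946.7568.
Since α = 2/3 < 1, p = c/n^{2/3} ≫ 1/n is above the triangle threshold p ~ 1/n. Asymptotically E[X] ~ (c³/6)·n^{3(1−α)} = (7³/6)·n^{1} → ∞; triangles are abundant w.h.p.

E[X] ≈ 1946.7568; in regime p = Θ(1/n^{2/3}) E[X] diverges (above the triangle threshold p ~ 1/n).


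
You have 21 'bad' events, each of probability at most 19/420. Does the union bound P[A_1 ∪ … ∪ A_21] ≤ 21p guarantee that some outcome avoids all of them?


Union bound: P[∪_{i=1}^{21} A_i] ≤ Σ_i P[A_i] ≤ 21·p = 21·(19/420) = 19/20.
Numerically: 19/20 ≈ 0.9500000.
Is 19/20 < 1? YES.
Since P[∪ A_i] ≤ 19/20 < 1, the complement has P[∩ A_i^c] ≥ 1 − 19/20 = 1/20 > 0, so some outcome avoids every A_i.

21·p = 19/20 ≈ 0.9500000; existence CERTIFIED by the union bound.


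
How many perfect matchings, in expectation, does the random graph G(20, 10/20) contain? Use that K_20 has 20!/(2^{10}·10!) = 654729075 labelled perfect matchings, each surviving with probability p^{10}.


K_20 has 20!/(2^{10}·10!) = 654729075 labelled perfect matchings.
For each such perfect matching H, let X_H = 1 if all 10 edges of H are present in G. Then P[X_H = 1] = p^{10} = (1/2)^{10} = 1/1024.
By linearity of expectation: E[X] = Σ_H E[X_H] = 654729075 · p^{10} = 654729075 · 1/1024 = 654729075/1024.
Numerically: E[X] ≈ 6.3938e+05.

E[X] = 654729075 · (1/2)^{10} = 654729075/1024 ≈ 6.3938e+05.


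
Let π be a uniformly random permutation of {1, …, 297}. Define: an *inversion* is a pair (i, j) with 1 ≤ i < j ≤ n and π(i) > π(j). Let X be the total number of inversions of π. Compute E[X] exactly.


Write X = Σ X_I over the C(297, 2) = 43956 pairs i < j, with X_I the indicator of one inversion.
There are 43956 indicators.
For each fixed pair i < j, the values π(i) and π(j) are two distinct elements of {1, …, 297} in uniformly random order; by symmetry P[π(i) > π(j)] = 1/2.
By linearity: E[X] = 43956 · (1/2) = C(297, 2) · (1/2) = 43956/2 = 21978 ≈ 21978.00000.

E[X] = 21978 = 21978.00000.


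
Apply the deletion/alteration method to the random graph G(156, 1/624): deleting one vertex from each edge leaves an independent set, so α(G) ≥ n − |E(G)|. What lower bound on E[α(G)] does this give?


E[|E(G)|] = C(156, 2)·p = 12090 · (1/624) = 155/8.
E[α(G)] ≥ n − E[|E(G)|] = 156 − 155/8 = 1093/8.
Numerically: ≈ 136.625000.
(This is only a lower bound; the true E[α(G)] may be larger.)

E[α(G)] ≥ 1093/8 ≈ 136.625000.


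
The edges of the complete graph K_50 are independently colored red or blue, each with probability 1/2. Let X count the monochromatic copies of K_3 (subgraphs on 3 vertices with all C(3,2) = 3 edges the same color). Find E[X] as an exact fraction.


Let X = Σ_S X_S over the C(50, 3) = 19600 subsets S of size 3, where X_S = 1 if the K_3 on S is monochromatic.
For a fixed S, the K_3 on S has C(3, 2) = 3 edges. P[all 3 edges red] = (1/2)^3, and likewise for blue, so P[monochromatic] = 2·(1/2)^3 = 2^{1 − 3} = 1/4.
Summing: E[X] = C(50, 3) · 2^{1 − 3} = 19600 · 1/4 = 4900.
Numerically: E[X] ≈ 4900.000000.

E[X] = C(50,3)·2^(1−C(3,2)) = 4900 ≈ 4900.000000.


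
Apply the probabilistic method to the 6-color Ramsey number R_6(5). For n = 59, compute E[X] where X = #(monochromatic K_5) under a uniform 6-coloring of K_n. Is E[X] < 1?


E[X] = C(59, 5) · 6^{1 − 10} = 5006386 · 6^{−9} = 5006386/10077696.
As a reduced fraction: E[X] = 2503193/5038848 ≈ 0.4968.
Is E[X] < 1? YES.
Since E[X] < 1, there exists a 6-coloring of K_{59} with no monochromatic K_5; hence R_6(5) > 59.

E[X] = 2503193/5038848 ≈ 0.4968; E[X] < 1, so R_6(5) > 59.


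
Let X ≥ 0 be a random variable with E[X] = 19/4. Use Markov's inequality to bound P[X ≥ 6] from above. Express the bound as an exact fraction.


μ = E[X] = 19/4, a = 6.
Markov: P[X ≥ 6] ≤ μ/a = (19/4)/6 = 19/24.
Numerically: ≈ 0.791667.
(Since a = 6 > μ = 4.750000, the bound 19/24 is < 1 and informative.)

P[X ≥ 6] ≤ 19/24 ≈ 0.791667.
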